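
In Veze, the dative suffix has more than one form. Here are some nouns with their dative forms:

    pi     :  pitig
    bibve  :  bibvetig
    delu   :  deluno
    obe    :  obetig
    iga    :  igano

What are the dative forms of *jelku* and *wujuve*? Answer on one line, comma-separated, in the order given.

The alternation tracks the last vowel of the stem — -tig when the last vowel of the stem is a front vowel (*pi*, *bibve*, *obe*); -no when the last vowel of the stem is a back vowel (*delu*, *iga*).
The last vowel of *jelku* is /u/, which is a back vowel, so the suffix is -no, giving *jelkuno*.
*wujuve* — last vowel /e/ (a front vowel) → -tig → *wujuvetig*.

jelkuno, wujuvetig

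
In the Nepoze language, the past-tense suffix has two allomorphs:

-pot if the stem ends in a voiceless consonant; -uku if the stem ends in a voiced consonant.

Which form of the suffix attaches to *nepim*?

-uku

*nepim* — final consonant /m/ (voiced) → -uku.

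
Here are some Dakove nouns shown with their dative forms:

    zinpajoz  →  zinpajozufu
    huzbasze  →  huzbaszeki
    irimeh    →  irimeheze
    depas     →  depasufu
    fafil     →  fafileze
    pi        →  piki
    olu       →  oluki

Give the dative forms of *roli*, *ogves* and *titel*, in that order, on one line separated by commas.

roliki, ogvesufu, titeleze

The pattern is sibilance of the final sound: -ufu when the stem ends in a sibilant (*zinpajoz*, *depas*); -eze when the stem ends in a non-sibilant consonant (*irimeh*, *fafil*); -ki when the stem ends in a vowel (*huzbasze*, *pi*, *olu*).
The final sound of *roli* is /i/, which is a vowel, so the suffix is -ki, giving *roliki*.
The final sound of *ogves* is /s/, which is a sibilant, so the suffix is -ufu, giving *ogvesufu*.
*titel* — final sound /l/ (a non-sibilant consonant) → -eze → *titeleze*.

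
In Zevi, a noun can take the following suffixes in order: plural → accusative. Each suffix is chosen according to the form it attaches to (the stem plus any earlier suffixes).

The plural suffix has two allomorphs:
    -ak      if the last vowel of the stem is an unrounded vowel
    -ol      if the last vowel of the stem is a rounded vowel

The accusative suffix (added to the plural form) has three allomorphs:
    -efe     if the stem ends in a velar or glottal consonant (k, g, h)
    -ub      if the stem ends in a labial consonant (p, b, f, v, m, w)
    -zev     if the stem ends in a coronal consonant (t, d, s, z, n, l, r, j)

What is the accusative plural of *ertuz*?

ertuzolzev

Since the last vowel of *ertuz* is /u/ (a rounded vowel), it takes -ol, giving *ertuzol*.
The plural form *ertuzol* — final consonant /l/ (coronal) → -zev → *ertuzolzev*.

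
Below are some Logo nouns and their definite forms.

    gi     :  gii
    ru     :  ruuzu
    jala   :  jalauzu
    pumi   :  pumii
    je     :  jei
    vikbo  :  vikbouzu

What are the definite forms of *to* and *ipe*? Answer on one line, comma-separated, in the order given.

touzu, ipei

Looking at the last vowel of each stem: -i when the last vowel of the stem is a front vowel (*gi*, *pumi*, *je*); -uzu when the last vowel of the stem is a back vowel (*ru*, *jala*, *vikbo*).
*to*: last vowel = /o/, a back vowel → -uzu → *touzu*.
*ipe* — last vowel /e/ (a front vowel) → -i → *ipei*.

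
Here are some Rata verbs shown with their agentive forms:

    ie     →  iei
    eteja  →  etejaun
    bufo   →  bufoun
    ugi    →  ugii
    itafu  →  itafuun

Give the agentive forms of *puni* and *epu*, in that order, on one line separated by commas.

The alternation tracks the last vowel of the stem — -i when the last vowel of the stem is a front vowel (*ie*, *ugi*); -un when the last vowel of the stem is a back vowel (*eteja*, *bufo*, *itafu*).
The last vowel of *puni* is /i/, which is a front vowel, so the suffix is -i, giving *punii*.
The last vowel of *epu* is /u/, which is a back vowel, so the suffix is -un, giving *epuun*.

punii, epuun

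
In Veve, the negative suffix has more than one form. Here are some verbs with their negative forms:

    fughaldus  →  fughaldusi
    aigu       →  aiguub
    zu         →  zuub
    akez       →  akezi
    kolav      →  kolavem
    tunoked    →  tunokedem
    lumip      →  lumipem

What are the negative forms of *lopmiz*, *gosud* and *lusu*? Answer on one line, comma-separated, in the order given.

The suffix is conditioned by the final sound: -i when the stem ends in a sibilant (*fughaldus*, *akez*); -em when the stem ends in a non-sibilant consonant (*kolav*, *tunoked*, *lumip*); -ub when the stem ends in a vowel (*aigu*, *zu*).
Since the final sound of *lopmiz* is /z/ (a sibilant), it takes -i, giving *lopmizi*.
The final sound of *gosud* is /d/, which is a non-sibilant consonant, so the suffix is -em, giving *gosudem*.
*lusu* — final sound /u/ (a vowel) → -ub → *lusuub*.

lopmizi, gosudem, lusuub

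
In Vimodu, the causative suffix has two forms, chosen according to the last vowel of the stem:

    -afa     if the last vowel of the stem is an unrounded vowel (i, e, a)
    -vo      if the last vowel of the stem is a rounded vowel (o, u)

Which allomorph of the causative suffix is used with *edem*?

*edem*: last vowel = /e/, an unrounded vowel → -afa.

-afa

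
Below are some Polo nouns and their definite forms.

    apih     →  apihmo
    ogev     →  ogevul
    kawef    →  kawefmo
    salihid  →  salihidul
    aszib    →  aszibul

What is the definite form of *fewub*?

fewubul

Looking at the final consonant of each stem: -mo when the stem ends in a voiceless consonant (*apih*, *kawef*); -ul when the stem ends in a voiced consonant (*ogev*, *salihid*, *aszib*).
Since the final consonant of *fewub* is /b/ (voiced), it takes -ul, giving *fewubul*.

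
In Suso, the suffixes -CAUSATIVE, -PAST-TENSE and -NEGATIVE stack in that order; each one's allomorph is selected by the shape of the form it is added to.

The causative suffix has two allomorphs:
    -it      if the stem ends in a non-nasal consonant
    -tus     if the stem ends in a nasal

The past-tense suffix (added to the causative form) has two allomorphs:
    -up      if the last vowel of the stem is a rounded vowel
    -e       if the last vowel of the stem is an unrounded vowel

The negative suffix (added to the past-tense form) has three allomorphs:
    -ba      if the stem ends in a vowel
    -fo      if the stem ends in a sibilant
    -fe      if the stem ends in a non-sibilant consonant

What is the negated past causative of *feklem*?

The final consonant of *feklem* is /m/, which is a nasal, so the causative suffix is -tus, giving *feklemtus*.
The last vowel of the causative form *feklemtus* is /u/, which is a rounded vowel, so the past-tense suffix is -up, giving *feklemtusup*.
The past-tense form *feklemtusup* — final sound /p/ (a non-sibilant consonant) → -fe → *feklemtusupfe*.

feklemtusupfe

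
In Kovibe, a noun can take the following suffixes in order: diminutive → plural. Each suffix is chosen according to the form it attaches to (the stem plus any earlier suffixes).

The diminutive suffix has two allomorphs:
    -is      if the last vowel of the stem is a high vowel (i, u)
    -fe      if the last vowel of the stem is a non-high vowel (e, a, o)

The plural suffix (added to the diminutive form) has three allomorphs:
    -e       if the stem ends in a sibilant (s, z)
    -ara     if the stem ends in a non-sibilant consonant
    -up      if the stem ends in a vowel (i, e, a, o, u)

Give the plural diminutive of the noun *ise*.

isefeup

*ise* — last vowel /e/ (a non-high vowel) → -fe → *isefe*.
The diminutive form *isefe*: final sound = /e/, a vowel → -up → *isefeup*.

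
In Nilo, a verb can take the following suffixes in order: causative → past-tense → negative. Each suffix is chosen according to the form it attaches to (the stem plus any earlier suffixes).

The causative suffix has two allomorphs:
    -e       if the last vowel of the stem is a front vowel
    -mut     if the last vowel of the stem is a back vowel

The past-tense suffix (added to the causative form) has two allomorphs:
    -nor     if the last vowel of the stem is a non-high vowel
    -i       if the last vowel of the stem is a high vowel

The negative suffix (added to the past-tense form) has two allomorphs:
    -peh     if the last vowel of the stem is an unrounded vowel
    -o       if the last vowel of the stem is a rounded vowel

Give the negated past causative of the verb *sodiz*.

sodizenoro

Since the last vowel of *sodiz* is /i/ (a front vowel), it takes -e, giving *sodize*.
The last vowel of the causative form *sodize* is /e/, which is a non-high vowel, so the past-tense suffix is -nor, giving *sodizenor*.
The last vowel of the past-tense form *sodizenor* is /o/, which is a rounded vowel, so the negative suffix is -o, giving *sodizenoro*.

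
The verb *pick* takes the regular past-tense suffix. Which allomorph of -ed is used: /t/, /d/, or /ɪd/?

/t/

The stem *pick* ends in a voiceless consonant other than /t/.
The -ed suffix is realized as /ɪd/ after /t, d/; as /t/ after other voiceless consonants; and as /d/ after other voiced sounds.
So -ed on *pick* is pronounced /t/.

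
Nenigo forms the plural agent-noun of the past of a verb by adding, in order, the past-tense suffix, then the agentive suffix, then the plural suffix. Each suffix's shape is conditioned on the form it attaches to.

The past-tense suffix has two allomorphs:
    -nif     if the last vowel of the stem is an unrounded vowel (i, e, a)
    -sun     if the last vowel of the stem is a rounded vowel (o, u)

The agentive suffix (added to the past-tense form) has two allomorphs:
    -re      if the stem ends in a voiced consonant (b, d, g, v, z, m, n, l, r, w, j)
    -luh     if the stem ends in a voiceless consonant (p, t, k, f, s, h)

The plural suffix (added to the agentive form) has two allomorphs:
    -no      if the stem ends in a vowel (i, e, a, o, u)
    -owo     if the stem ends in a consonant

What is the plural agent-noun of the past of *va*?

vanifluhowo

*va* — last vowel /a/ (an unrounded vowel) → -nif → *vanif*.
The final consonant of the past-tense form *vanif* is /f/, which is voiceless, so the agentive suffix is -luh, giving *vanifluh*.
The agentive form *vanifluh* — final sound /h/ (a consonant) → -owo → *vanifluhowo*.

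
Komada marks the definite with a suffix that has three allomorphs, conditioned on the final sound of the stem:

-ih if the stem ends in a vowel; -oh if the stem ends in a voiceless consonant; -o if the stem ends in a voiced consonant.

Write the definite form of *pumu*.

*pumu* — final sound /u/ (a vowel) → -ih → *pumuih*.

pumuih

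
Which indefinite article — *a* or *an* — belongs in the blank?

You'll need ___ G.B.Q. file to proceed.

a

The indefinite article is chosen by the initial *sound* of the following word, not its spelling.
The initialism *G.B.Q.* is read letter by letter; the first letter, G, is pronounced /dʒiː/, which begins with a consonant sound.
So the article is *a*: You'll need a G.B.Q. file to proceed.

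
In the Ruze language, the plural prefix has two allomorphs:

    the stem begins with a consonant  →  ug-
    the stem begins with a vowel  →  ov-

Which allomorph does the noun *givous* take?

ug-

*givous* — first sound /g/ (a consonant) → ug-.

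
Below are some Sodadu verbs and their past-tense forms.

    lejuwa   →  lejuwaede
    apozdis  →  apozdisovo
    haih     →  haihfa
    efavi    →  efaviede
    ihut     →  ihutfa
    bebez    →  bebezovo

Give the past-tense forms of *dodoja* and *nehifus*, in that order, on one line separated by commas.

dodojaede, nehifusovo

The alternation tracks the final sound of the stem — -ovo when the stem ends in a sibilant (*apozdis*, *bebez*); -fa when the stem ends in a non-sibilant consonant (*haih*, *ihut*); -ede when the stem ends in a vowel (*lejuwa*, *efavi*).
*dodoja* — final sound /a/ (a vowel) → -ede → *dodojaede*.
*nehifus*: final sound = /s/, a sibilant → -ovo → *nehifusovo*.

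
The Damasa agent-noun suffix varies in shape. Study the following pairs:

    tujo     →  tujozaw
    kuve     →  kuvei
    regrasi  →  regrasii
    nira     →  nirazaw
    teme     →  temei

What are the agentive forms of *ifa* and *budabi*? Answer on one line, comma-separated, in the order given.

ifazaw, budabii

The alternation tracks the last vowel of the stem — -i when the last vowel of the stem is a front vowel (*kuve*, *regrasi*, *teme*); -zaw when the last vowel of the stem is a back vowel (*tujo*, *nira*).
*ifa*: last vowel = /a/, a back vowel → -zaw → *ifazaw*.
Since the last vowel of *budabi* is /i/ (a front vowel), it takes -i, giving *budabii*.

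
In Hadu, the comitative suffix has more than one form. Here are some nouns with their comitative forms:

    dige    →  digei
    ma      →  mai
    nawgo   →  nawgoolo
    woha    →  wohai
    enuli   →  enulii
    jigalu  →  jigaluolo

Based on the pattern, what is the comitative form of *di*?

dii

The pattern is rounding harmony: -olo when the last vowel of the stem is a rounded vowel (*nawgo*, *jigalu*); -i when the last vowel of the stem is an unrounded vowel (*dige*, *ma*, *woha*, *enuli*).
*di* — last vowel /i/ (an unrounded vowel) → -i → *dii*.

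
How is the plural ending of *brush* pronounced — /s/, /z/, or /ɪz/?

/ɪz/

The stem *brush* ends in a sibilant (/s, z, ʃ, ʒ, tʃ, dʒ/).
The plural suffix surfaces as /ɪz/ after sibilants, /s/ after other voiceless consonants, and /z/ after other voiced sounds.
So the plural -s on *brush* is pronounced /ɪz/.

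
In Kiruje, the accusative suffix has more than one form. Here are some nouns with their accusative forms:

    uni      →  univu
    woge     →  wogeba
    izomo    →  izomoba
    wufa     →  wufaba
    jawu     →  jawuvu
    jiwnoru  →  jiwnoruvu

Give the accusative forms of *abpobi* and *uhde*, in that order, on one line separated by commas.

abpobivu, uhdeba

Looking at the last vowel of each stem: -vu when the last vowel of the stem is a high vowel (*uni*, *jawu*, *jiwnoru*); -ba when the last vowel of the stem is a non-high vowel (*woge*, *izomo*, *wufa*).
The last vowel of *abpobi* is /i/, which is a high vowel, so the suffix is -vu, giving *abpobivu*.
The last vowel of *uhde* is /e/, which is a non-high vowel, so the suffix is -ba, giving *uhdeba*.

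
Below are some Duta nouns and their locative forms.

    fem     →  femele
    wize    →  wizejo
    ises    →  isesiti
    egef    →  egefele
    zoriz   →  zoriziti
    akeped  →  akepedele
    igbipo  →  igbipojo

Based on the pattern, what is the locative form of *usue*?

usuejo

The pattern is sibilance of the final sound: -iti when the stem ends in a sibilant (*ises*, *zoriz*); -ele when the stem ends in a non-sibilant consonant (*fem*, *egef*, *akeped*); -jo when the stem ends in a vowel (*wize*, *igbipo*).
*usue*: final sound = /e/, a vowel → -jo → *usuejo*.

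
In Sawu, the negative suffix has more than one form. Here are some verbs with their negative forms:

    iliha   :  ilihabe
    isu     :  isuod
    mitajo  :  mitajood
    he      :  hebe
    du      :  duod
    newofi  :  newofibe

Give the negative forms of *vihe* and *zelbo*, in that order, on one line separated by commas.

The alternation tracks the last vowel of the stem — -od when the last vowel of the stem is a rounded vowel (*isu*, *mitajo*, *du*); -be when the last vowel of the stem is an unrounded vowel (*iliha*, *he*, *newofi*).
The last vowel of *vihe* is /e/, which is an unrounded vowel, so the suffix is -be, giving *vihebe*.
Since the last vowel of *zelbo* is /o/ (a rounded vowel), it takes -od, giving *zelbood*.

vihebe, zelbood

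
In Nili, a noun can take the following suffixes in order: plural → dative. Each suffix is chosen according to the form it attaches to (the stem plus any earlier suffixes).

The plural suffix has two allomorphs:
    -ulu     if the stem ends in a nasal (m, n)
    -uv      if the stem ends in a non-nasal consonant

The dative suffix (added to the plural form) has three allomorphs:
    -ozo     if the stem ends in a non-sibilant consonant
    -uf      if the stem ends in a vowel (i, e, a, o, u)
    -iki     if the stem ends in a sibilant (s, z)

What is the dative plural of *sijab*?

sijabuvozo

Since the final consonant of *sijab* is /b/ (non-nasal), it takes -uv, giving *sijabuv*.
The plural form *sijabuv* — final sound /v/ (a non-sibilant consonant) → -ozo → *sijabuvozo*.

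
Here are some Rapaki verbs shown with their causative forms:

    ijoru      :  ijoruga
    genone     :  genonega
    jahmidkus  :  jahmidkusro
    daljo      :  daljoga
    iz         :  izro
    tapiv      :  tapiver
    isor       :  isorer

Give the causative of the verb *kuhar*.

kuharer

The suffix is conditioned by the final sound: -ro when the stem ends in a sibilant (*jahmidkus*, *iz*); -er when the stem ends in a non-sibilant consonant (*tapiv*, *isor*); -ga when the stem ends in a vowel (*ijoru*, *genone*, *daljo*).
*kuhar*: final sound = /r/, a non-sibilant consonant → -er → *kuharer*.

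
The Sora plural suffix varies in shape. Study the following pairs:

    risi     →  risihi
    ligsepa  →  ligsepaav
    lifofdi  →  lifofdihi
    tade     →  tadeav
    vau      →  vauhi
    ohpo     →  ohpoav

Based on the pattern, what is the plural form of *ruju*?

The alternation tracks the last vowel of the stem — -hi when the last vowel of the stem is a high vowel (*risi*, *lifofdi*, *vau*); -av when the last vowel of the stem is a non-high vowel (*ligsepa*, *tade*, *ohpo*).
*ruju* — last vowel /u/ (a high vowel) → -hi → *rujuhi*.

rujuhi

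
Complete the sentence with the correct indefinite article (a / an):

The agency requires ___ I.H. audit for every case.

an

The indefinite article is chosen by the initial *sound* of the following word, not its spelling.
The initialism *I.H.* is read letter by letter; the first letter, I, is pronounced /aɪ/, which begins with a vowel sound.
So the article is *an*: The agency requires an I.H. audit for every case.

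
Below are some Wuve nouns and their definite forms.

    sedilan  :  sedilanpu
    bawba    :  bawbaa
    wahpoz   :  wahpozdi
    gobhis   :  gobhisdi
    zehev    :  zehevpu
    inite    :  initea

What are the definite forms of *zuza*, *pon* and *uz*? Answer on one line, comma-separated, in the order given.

Looking at the final sound of each stem: -di when the stem ends in a sibilant (*wahpoz*, *gobhis*); -pu when the stem ends in a non-sibilant consonant (*sedilan*, *zehev*); -a when the stem ends in a vowel (*bawba*, *inite*).
The final sound of *zuza* is /a/, which is a vowel, so the suffix is -a, giving *zuzaa*.
Since the final sound of *pon* is /n/ (a non-sibilant consonant), it takes -pu, giving *ponpu*.
Since the final sound of *uz* is /z/ (a sibilant), it takes -di, giving *uzdi*.

zuzaa, ponpu, uzdi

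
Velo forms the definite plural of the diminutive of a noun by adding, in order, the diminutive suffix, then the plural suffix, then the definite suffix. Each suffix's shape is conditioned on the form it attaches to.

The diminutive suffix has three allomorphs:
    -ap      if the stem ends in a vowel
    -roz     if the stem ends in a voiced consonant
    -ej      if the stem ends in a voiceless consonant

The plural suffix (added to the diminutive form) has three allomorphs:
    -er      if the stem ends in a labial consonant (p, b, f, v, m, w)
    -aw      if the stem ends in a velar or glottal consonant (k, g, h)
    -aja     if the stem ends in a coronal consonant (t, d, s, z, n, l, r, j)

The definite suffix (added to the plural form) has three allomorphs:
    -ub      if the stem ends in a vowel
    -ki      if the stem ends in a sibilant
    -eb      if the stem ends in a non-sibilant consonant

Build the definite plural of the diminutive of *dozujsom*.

dozujsomrozajaub

The final sound of *dozujsom* is /m/, which is a voiced consonant, so the diminutive suffix is -roz, giving *dozujsomroz*.
Since the final consonant of the diminutive form *dozujsomroz* is /z/ (coronal), it takes -aja, giving *dozujsomrozaja*.
Since the final sound of the plural form *dozujsomrozaja* is /a/ (a vowel), it takes -ub, giving *dozujsomrozajaub*.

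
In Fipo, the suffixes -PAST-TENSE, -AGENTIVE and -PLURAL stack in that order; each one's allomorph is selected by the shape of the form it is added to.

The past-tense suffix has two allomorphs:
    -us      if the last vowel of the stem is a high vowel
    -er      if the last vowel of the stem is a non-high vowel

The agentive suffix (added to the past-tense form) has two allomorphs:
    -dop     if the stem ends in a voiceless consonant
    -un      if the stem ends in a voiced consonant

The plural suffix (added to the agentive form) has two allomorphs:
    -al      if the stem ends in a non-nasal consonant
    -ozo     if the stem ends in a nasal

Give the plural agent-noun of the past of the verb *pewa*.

pewaerunozo

The last vowel of *pewa* is /a/, which is a non-high vowel, so the past-tense suffix is -er, giving *pewaer*.
The past-tense form *pewaer* — final consonant /r/ (voiced) → -un → *pewaerun*.
The agentive form *pewaerun* — final consonant /n/ (a nasal) → -ozo → *pewaerunozo*.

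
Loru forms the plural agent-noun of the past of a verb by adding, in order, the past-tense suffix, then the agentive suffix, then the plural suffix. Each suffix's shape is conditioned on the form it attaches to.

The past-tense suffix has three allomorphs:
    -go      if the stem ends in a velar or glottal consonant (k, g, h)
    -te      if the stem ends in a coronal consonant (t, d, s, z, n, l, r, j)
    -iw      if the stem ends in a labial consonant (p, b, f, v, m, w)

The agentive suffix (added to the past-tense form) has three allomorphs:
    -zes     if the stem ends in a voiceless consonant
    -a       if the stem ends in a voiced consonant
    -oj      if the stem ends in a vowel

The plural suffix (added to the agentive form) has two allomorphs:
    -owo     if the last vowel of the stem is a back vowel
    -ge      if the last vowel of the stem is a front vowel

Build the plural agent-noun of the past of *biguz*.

biguzteojowo

*biguz* — final consonant /z/ (coronal) → -te → *biguzte*.
The final sound of the past-tense form *biguzte* is /e/, which is a vowel, so the agentive suffix is -oj, giving *biguzteoj*.
The agentive form *biguzteoj* — last vowel /o/ (a back vowel) → -owo → *biguzteojowo*.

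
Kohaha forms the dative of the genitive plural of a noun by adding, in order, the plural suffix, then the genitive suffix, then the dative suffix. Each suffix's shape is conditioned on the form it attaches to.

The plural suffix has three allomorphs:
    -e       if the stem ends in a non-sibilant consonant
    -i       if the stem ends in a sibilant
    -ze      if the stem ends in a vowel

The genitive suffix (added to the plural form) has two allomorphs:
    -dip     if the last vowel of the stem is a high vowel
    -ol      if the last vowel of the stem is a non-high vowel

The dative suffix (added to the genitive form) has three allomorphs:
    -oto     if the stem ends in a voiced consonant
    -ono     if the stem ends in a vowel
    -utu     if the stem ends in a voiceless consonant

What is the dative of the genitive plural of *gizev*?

gizeveoloto

*gizev*: final sound = /v/, a non-sibilant consonant → -e → *gizeve*.
The plural form *gizeve* — last vowel /e/ (a non-high vowel) → -ol → *gizeveol*.
The genitive form *gizeveol* — final sound /l/ (a voiced consonant) → -oto → *gizeveoloto*.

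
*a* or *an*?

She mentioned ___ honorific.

an

The indefinite article is chosen by the initial *sound* of the following word, not its spelling.
*honorific* begins with the sound /ɒ/ (silent h) — a vowel sound.
So the article is *an*: She mentioned an honorific.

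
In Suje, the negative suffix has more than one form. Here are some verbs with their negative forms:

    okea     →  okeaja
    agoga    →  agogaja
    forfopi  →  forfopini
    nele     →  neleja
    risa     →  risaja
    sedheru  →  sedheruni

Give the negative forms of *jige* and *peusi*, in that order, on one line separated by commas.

jigeja, peusini

Looking at the last vowel of each stem: -ni when the last vowel of the stem is a high vowel (*forfopi*, *sedheru*); -ja when the last vowel of the stem is a non-high vowel (*okea*, *agoga*, *nele*, *risa*).
*jige*: last vowel = /e/, a non-high vowel → -ja → *jigeja*.
*peusi*: last vowel = /i/, a high vowel → -ni → *peusini*.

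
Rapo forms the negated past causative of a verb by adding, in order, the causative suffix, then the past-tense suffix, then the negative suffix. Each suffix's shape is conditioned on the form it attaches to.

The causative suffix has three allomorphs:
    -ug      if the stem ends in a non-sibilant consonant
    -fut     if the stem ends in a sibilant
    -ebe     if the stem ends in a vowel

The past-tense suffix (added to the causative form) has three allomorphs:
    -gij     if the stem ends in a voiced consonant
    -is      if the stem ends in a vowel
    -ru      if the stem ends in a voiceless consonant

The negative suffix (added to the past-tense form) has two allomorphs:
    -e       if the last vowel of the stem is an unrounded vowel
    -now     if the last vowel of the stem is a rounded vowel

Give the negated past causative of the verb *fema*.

femaebeise

*fema*: final sound = /a/, a vowel → -ebe → *femaebe*.
The final sound of the causative form *femaebe* is /e/, which is a vowel, so the past-tense suffix is -is, giving *femaebeis*.
The last vowel of the past-tense form *femaebeis* is /i/, which is an unrounded vowel, so the negative suffix is -e, giving *femaebeise*.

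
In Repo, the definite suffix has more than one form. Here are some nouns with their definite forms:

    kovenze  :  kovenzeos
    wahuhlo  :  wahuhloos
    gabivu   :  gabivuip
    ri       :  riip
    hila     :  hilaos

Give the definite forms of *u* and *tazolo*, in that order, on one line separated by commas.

uip, tazoloos

Looking at the last vowel of each stem: -ip when the last vowel of the stem is a high vowel (*gabivu*, *ri*); -os when the last vowel of the stem is a non-high vowel (*kovenze*, *wahuhlo*, *hila*).
*u*: last vowel = /u/, a high vowel → -ip → *uip*.
Since the last vowel of *tazolo* is /o/ (a non-high vowel), it takes -os, giving *tazoloos*.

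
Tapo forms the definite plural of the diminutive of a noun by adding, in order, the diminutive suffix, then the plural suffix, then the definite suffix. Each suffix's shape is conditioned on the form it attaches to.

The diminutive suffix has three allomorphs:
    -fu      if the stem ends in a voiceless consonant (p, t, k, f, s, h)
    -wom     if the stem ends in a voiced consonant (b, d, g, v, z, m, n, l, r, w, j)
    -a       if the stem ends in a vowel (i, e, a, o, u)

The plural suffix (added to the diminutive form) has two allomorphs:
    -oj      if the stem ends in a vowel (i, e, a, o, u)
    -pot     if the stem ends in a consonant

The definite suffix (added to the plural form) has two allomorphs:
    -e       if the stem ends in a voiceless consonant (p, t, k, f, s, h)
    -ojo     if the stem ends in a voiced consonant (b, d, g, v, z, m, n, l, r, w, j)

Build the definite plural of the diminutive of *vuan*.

The final sound of *vuan* is /n/, which is a voiced consonant, so the diminutive suffix is -wom, giving *vuanwom*.
The diminutive form *vuanwom* — final sound /m/ (a consonant) → -pot → *vuanwompot*.
Since the final consonant of the plural form *vuanwompot* is /t/ (voiceless), it takes -e, giving *vuanwompote*.

vuanwompote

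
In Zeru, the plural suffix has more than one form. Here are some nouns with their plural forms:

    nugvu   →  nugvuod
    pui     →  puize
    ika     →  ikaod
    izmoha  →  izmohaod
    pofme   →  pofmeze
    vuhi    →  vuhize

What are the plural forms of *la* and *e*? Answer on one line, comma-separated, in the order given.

laod, eze

The pattern is front/back vowel harmony: -ze when the last vowel of the stem is a front vowel (*pui*, *pofme*, *vuhi*); -od when the last vowel of the stem is a back vowel (*nugvu*, *ika*, *izmoha*).
Since the last vowel of *la* is /a/ (a back vowel), it takes -od, giving *laod*.
*e*: last vowel = /e/, a front vowel → -ze → *eze*.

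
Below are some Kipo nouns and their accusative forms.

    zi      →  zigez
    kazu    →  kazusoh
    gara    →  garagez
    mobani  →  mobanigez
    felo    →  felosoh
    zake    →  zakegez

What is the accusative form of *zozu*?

zozusoh

The suffix is conditioned by the last vowel: -soh when the last vowel of the stem is a rounded vowel (*kazu*, *felo*); -gez when the last vowel of the stem is an unrounded vowel (*zi*, *gara*, *mobani*, *zake*).
*zozu*: last vowel = /u/, a rounded vowel → -soh → *zozusoh*.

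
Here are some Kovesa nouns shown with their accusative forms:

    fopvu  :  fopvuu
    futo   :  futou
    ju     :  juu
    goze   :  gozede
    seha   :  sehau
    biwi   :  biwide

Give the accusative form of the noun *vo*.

vou

The pattern is front/back vowel harmony: -de when the last vowel of the stem is a front vowel (*goze*, *biwi*); -u when the last vowel of the stem is a back vowel (*fopvu*, *futo*, *ju*, *seha*).
*vo* — last vowel /o/ (a back vowel) → -u → *vou*.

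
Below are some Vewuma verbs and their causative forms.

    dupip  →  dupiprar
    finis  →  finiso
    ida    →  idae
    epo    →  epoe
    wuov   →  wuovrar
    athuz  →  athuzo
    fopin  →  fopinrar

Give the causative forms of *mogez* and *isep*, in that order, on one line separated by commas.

The alternation tracks the final sound of the stem — -o when the stem ends in a sibilant (*finis*, *athuz*); -rar when the stem ends in a non-sibilant consonant (*dupip*, *wuov*, *fopin*); -e when the stem ends in a vowel (*ida*, *epo*).
The final sound of *mogez* is /z/, which is a sibilant, so the suffix is -o, giving *mogezo*.
The final sound of *isep* is /p/, which is a non-sibilant consonant, so the suffix is -rar, giving *iseprar*.

mogezo, iseprar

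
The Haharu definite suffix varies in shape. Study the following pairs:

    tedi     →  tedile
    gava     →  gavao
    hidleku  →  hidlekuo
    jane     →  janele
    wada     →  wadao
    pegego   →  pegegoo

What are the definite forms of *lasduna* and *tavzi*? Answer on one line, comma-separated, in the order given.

lasdunao, tavzile

Looking at the last vowel of each stem: -le when the last vowel of the stem is a front vowel (*tedi*, *jane*); -o when the last vowel of the stem is a back vowel (*gava*, *hidleku*, *wada*, *pegego*).
*lasduna*: last vowel = /a/, a back vowel → -o → *lasdunao*.
*tavzi* — last vowel /i/ (a front vowel) → -le → *tavzile*.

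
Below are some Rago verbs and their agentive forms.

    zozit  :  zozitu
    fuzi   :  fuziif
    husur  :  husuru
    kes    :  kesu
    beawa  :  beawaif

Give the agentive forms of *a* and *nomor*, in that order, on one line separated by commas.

aif, nomoru

The suffix is conditioned by the final sound: -u when the stem ends in a consonant (*zozit*, *husur*, *kes*); -if when the stem ends in a vowel (*fuzi*, *beawa*).
*a* — final sound /a/ (a vowel) → -if → *aif*.
The final sound of *nomor* is /r/, which is a consonant, so the suffix is -u, giving *nomoru*.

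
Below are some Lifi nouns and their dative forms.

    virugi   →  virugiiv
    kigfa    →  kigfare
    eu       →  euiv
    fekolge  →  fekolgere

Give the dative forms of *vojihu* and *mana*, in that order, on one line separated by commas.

The suffix is conditioned by the last vowel: -iv when the last vowel of the stem is a high vowel (*virugi*, *eu*); -re when the last vowel of the stem is a non-high vowel (*kigfa*, *fekolge*).
The last vowel of *vojihu* is /u/, which is a high vowel, so the suffix is -iv, giving *vojihuiv*.
Since the last vowel of *mana* is /a/ (a non-high vowel), it takes -re, giving *manare*.

vojihuiv, manare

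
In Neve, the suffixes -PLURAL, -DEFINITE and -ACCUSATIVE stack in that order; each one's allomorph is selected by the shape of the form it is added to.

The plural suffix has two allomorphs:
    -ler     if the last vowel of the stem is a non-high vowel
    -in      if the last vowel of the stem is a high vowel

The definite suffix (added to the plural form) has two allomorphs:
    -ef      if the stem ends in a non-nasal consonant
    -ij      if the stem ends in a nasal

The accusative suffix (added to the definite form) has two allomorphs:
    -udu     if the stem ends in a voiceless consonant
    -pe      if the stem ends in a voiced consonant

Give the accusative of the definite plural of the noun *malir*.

*malir* — last vowel /i/ (a high vowel) → -in → *malirin*.
The plural form *malirin* — final consonant /n/ (a nasal) → -ij → *malirinij*.
The definite form *malirinij*: final consonant = /j/, voiced → -pe → *malirinijpe*.

malirinijpe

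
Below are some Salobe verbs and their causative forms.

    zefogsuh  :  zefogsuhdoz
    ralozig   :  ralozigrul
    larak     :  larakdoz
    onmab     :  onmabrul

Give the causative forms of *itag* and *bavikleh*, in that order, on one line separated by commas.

itagrul, baviklehdoz

The suffix is conditioned by the final consonant: -doz when the stem ends in a voiceless consonant (*zefogsuh*, *larak*); -rul when the stem ends in a voiced consonant (*ralozig*, *onmab*).
Since the final consonant of *itag* is /g/ (voiced), it takes -rul, giving *itagrul*.
*bavikleh*: final consonant = /h/, voiceless → -doz → *baviklehdoz*.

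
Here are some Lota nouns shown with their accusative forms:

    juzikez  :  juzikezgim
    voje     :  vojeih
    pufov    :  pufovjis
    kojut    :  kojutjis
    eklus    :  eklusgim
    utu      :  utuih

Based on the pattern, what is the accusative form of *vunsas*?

The alternation tracks the final sound of the stem — -gim when the stem ends in a sibilant (*juzikez*, *eklus*); -jis when the stem ends in a non-sibilant consonant (*pufov*, *kojut*); -ih when the stem ends in a vowel (*voje*, *utu*).
The final sound of *vunsas* is /s/, which is a sibilant, so the suffix is -gim, giving *vunsasgim*.

vunsasgim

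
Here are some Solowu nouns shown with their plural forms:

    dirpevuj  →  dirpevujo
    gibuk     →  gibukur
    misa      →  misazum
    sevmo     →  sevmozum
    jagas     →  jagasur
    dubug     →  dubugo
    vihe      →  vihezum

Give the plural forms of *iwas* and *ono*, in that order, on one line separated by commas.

The alternation tracks the final sound of the stem — -ur when the stem ends in a voiceless consonant (*gibuk*, *jagas*); -o when the stem ends in a voiced consonant (*dirpevuj*, *dubug*); -zum when the stem ends in a vowel (*misa*, *sevmo*, *vihe*).
The final sound of *iwas* is /s/, which is a voiceless consonant, so the suffix is -ur, giving *iwasur*.
*ono* — final sound /o/ (a vowel) → -zum → *onozum*.

iwasur, onozum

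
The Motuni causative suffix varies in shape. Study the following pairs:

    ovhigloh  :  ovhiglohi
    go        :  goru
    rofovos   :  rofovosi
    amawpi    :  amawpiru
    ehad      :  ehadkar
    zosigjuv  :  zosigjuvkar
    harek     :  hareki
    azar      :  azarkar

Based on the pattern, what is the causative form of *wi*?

The suffix is conditioned by the final sound: -i when the stem ends in a voiceless consonant (*ovhigloh*, *rofovos*, *harek*); -kar when the stem ends in a voiced consonant (*ehad*, *zosigjuv*, *azar*); -ru when the stem ends in a vowel (*go*, *amawpi*).
*wi*: final sound = /i/, a vowel → -ru → *wiru*.

wiru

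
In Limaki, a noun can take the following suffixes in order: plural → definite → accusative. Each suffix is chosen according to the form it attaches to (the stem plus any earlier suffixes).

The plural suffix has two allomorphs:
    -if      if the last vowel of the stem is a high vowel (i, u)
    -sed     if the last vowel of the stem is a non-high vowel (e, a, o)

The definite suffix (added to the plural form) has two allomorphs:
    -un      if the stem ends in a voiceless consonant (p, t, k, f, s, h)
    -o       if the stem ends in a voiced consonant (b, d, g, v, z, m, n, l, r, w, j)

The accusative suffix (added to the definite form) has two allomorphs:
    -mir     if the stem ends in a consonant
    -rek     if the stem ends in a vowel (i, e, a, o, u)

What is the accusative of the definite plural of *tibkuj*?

*tibkuj* — last vowel /u/ (a high vowel) → -if → *tibkujif*.
The plural form *tibkujif*: final consonant = /f/, voiceless → -un → *tibkujifun*.
Since the final sound of the definite form *tibkujifun* is /n/ (a consonant), it takes -mir, giving *tibkujifunmir*.

tibkujifunmir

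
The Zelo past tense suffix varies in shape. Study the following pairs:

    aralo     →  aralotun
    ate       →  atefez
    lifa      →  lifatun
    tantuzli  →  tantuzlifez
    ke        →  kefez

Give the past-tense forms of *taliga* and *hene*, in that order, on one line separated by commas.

The suffix is conditioned by the last vowel: -fez when the last vowel of the stem is a front vowel (*ate*, *tantuzli*, *ke*); -tun when the last vowel of the stem is a back vowel (*aralo*, *lifa*).
*taliga*: last vowel = /a/, a back vowel → -tun → *taligatun*.
*hene*: last vowel = /e/, a front vowel → -fez → *henefez*.

taligatun, henefez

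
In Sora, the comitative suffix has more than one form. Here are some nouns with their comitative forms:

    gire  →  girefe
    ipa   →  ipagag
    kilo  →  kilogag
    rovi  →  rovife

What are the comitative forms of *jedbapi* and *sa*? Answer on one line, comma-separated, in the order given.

jedbapife, sagag

The pattern is front/back vowel harmony: -fe when the last vowel of the stem is a front vowel (*gire*, *rovi*); -gag when the last vowel of the stem is a back vowel (*ipa*, *kilo*).
Since the last vowel of *jedbapi* is /i/ (a front vowel), it takes -fe, giving *jedbapife*.
*sa* — last vowel /a/ (a back vowel) → -gag → *sagag*.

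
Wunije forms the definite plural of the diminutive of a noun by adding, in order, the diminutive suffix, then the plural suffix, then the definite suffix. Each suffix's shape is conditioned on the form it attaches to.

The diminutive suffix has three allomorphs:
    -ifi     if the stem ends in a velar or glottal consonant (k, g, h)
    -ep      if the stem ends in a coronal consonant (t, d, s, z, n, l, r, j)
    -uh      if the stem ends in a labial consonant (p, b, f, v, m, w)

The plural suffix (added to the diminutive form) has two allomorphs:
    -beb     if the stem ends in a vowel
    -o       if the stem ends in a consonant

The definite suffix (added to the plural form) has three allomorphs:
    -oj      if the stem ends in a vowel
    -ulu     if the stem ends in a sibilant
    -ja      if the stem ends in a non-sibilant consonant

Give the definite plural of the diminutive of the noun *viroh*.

The final consonant of *viroh* is /h/, which is velar/glottal, so the diminutive suffix is -ifi, giving *virohifi*.
The diminutive form *virohifi*: final sound = /i/, a vowel → -beb → *virohifibeb*.
The plural form *virohifibeb*: final sound = /b/, a non-sibilant consonant → -ja → *virohifibebja*.

virohifibebja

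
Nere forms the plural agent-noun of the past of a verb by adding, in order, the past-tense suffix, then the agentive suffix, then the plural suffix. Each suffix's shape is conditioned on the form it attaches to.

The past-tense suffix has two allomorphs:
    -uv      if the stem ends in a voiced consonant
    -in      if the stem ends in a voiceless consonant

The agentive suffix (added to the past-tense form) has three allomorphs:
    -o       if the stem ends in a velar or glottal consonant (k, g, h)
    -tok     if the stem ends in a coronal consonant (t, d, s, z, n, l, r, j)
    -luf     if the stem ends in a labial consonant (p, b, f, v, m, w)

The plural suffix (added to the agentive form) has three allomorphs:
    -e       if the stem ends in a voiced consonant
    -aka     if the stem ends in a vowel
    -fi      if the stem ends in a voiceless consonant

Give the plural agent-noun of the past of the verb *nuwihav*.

nuwihavuvluffi

*nuwihav* — final consonant /v/ (voiced) → -uv → *nuwihavuv*.
The final consonant of the past-tense form *nuwihavuv* is /v/, which is labial, so the agentive suffix is -luf, giving *nuwihavuvluf*.
The agentive form *nuwihavuvluf* — final sound /f/ (a voiceless consonant) → -fi → *nuwihavuvluffi*.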